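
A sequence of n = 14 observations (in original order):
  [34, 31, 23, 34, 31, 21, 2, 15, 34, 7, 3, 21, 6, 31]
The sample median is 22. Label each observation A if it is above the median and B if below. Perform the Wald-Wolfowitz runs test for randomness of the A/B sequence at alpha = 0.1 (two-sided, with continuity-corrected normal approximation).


Step 1: Compute median = 22; label A = above, B = below.
Labels in order: AAAAABBBABBBBA  (n_A = 7, n_B = 7)
Step 2: Count runs R = 5.
Step 3: Under H0 (random ordering), E[R] = 2*n_A*n_B/(n_A+n_B) + 1 = 2*7*7/14 + 1 = 8.0000.
        Var[R] = 2*n_A*n_B*(2*n_A*n_B - n_A - n_B) / ((n_A+n_B)^2 * (n_A+n_B-1)) = 8232/2548 = 3.2308.
        SD[R] = 1.7974.
Step 4: Continuity-corrected z = (R + 0.5 - E[R]) / SD[R] = (5 + 0.5 - 8.0000) / 1.7974 = -1.3909.
Step 5: Two-sided p-value via normal approximation = 2*(1 - Phi(|z|)) = 0.164264.
Step 6: alpha = 0.1. fail to reject H0.

R = 5, z = -1.3909, p = 0.164264, fail to reject H0.


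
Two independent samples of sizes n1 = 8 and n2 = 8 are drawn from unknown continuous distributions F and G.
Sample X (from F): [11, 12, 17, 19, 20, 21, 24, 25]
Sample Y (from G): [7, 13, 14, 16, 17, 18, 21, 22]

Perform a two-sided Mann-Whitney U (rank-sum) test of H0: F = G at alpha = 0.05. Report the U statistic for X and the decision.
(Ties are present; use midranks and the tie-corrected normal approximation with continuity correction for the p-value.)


Step 1: Combine and sort all 16 observations; assign midranks.
sorted (value, group): (7,Y), (11,X), (12,X), (13,Y), (14,Y), (16,Y), (17,X), (17,Y), (18,Y), (19,X), (20,X), (21,X), (21,Y), (22,Y), (24,X), (25,X)
ranks: 7->1, 11->2, 12->3, 13->4, 14->5, 16->6, 17->7.5, 17->7.5, 18->9, 19->10, 20->11, 21->12.5, 21->12.5, 22->14, 24->15, 25->16
Step 2: Rank sum for X: R1 = 2 + 3 + 7.5 + 10 + 11 + 12.5 + 15 + 16 = 77.
Step 3: U_X = R1 - n1(n1+1)/2 = 77 - 8*9/2 = 77 - 36 = 41.
       U_Y = n1*n2 - U_X = 64 - 41 = 23.
Step 4: Ties are present, so use the tie-corrected normal approximation (with continuity correction) for the p-value.
Step 5: p-value = 0.371325; compare to alpha = 0.05. fail to reject H0.

U_X = 41, p = 0.371325, fail to reject H0 at alpha = 0.05.


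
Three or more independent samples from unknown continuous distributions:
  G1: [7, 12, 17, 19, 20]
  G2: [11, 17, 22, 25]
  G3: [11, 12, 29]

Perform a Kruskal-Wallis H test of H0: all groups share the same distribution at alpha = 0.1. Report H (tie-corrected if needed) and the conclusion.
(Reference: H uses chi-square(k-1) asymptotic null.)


Step 1: Combine all N = 12 observations and assign midranks.
sorted (value, group, rank): (7,G1,1), (11,G2,2.5), (11,G3,2.5), (12,G1,4.5), (12,G3,4.5), (17,G1,6.5), (17,G2,6.5), (19,G1,8), (20,G1,9), (22,G2,10), (25,G2,11), (29,G3,12)
Step 2: Sum ranks within each group.
R_1 = 29 (n_1 = 5)
R_2 = 30 (n_2 = 4)
R_3 = 19 (n_3 = 3)
Step 3: H = 12/(N(N+1)) * sum(R_i^2/n_i) - 3(N+1)
     = 12/(12*13) * (29^2/5 + 30^2/4 + 19^2/3) - 3*13
     = 0.076923 * 513.533 - 39
     = 0.502564.
Step 4: Ties present; correction factor C = 1 - 18/(12^3 - 12) = 0.989510. Corrected H = 0.502564 / 0.989510 = 0.507892.
Step 5: Under H0, H ~ chi^2(2); p-value = 0.775734.
Step 6: alpha = 0.1. fail to reject H0.

H = 0.5079, df = 2, p = 0.775734, fail to reject H0.


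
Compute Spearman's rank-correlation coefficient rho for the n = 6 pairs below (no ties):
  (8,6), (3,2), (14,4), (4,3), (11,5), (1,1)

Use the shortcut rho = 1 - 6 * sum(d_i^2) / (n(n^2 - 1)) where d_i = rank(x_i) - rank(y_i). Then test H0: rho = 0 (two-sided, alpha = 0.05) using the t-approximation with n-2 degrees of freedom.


Step 1: Rank x and y separately (midranks; no ties here).
rank(x): 8->4, 3->2, 14->6, 4->3, 11->5, 1->1
rank(y): 6->6, 2->2, 4->4, 3->3, 5->5, 1->1
Step 2: d_i = R_x(i) - R_y(i); compute d_i^2.
  (4-6)^2=4, (2-2)^2=0, (6-4)^2=4, (3-3)^2=0, (5-5)^2=0, (1-1)^2=0
sum(d^2) = 8.
Step 3: rho = 1 - 6*8 / (6*(6^2 - 1)) = 1 - 48/210 = 0.771429.
Step 4: Under H0, t = rho * sqrt((n-2)/(1-rho^2)) = 2.4247 ~ t(4).
Step 5: Two-sided p-value from the t-distribution with 4 df = 0.072397.
Step 6: alpha = 0.05. fail to reject H0.

rho = 0.7714, p = 0.072397, fail to reject H0 at alpha = 0.05.


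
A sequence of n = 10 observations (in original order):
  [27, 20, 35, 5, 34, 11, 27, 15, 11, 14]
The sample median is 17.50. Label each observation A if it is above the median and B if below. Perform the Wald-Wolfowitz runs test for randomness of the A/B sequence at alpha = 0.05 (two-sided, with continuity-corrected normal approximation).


Step 1: Compute median = 17.50; label A = above, B = below.
Labels in order: AAABABABBB  (n_A = 5, n_B = 5)
Step 2: Count runs R = 6.
Step 3: Under H0 (random ordering), E[R] = 2*n_A*n_B/(n_A+n_B) + 1 = 2*5*5/10 + 1 = 6.0000.
        Var[R] = 2*n_A*n_B*(2*n_A*n_B - n_A - n_B) / ((n_A+n_B)^2 * (n_A+n_B-1)) = 2000/900 = 2.2222.
        SD[R] = 1.4907.
Step 4: R = E[R], so z = 0 with no continuity correction.
Step 5: Two-sided p-value via normal approximation = 2*(1 - Phi(|z|)) = 1.000000.
Step 6: alpha = 0.05. fail to reject H0.

R = 6, z = 0.0000, p = 1.000000, fail to reject H0.


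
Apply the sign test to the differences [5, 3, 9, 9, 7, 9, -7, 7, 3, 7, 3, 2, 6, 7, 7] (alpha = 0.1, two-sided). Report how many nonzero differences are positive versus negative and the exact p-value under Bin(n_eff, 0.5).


Step 1: Discard zero differences. Original n = 15; n_eff = number of nonzero differences = 15.
Nonzero differences (with sign): +5, +3, +9, +9, +7, +9, -7, +7, +3, +7, +3, +2, +6, +7, +7
Step 2: Count signs: positive = 14, negative = 1.
Step 3: Under H0: P(positive) = 0.5, so the number of positives S ~ Bin(15, 0.5).
Step 4: Two-sided exact p-value = sum of Bin(15,0.5) probabilities at or below the observed probability = 0.000977.
Step 5: alpha = 0.1. reject H0.

n_eff = 15, pos = 14, neg = 1, p = 0.000977, reject H0.


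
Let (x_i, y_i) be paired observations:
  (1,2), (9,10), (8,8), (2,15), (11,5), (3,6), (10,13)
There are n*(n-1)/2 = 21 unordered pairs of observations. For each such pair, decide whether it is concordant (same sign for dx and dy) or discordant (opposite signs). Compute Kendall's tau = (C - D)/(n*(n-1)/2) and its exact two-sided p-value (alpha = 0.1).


Step 1: Enumerate the 21 unordered pairs (i,j) with i<j and classify each by sign(x_j-x_i) * sign(y_j-y_i).
  (1,2):dx=+8,dy=+8->C; (1,3):dx=+7,dy=+6->C; (1,4):dx=+1,dy=+13->C; (1,5):dx=+10,dy=+3->C
  (1,6):dx=+2,dy=+4->C; (1,7):dx=+9,dy=+11->C; (2,3):dx=-1,dy=-2->C; (2,4):dx=-7,dy=+5->D
  (2,5):dx=+2,dy=-5->D; (2,6):dx=-6,dy=-4->C; (2,7):dx=+1,dy=+3->C; (3,4):dx=-6,dy=+7->D
  (3,5):dx=+3,dy=-3->D; (3,6):dx=-5,dy=-2->C; (3,7):dx=+2,dy=+5->C; (4,5):dx=+9,dy=-10->D
  (4,6):dx=+1,dy=-9->D; (4,7):dx=+8,dy=-2->D; (5,6):dx=-8,dy=+1->D; (5,7):dx=-1,dy=+8->D
  (6,7):dx=+7,dy=+7->C
Step 2: C = 12, D = 9, total pairs = 21.
Step 3: tau = (C - D)/(n(n-1)/2) = (12 - 9)/21 = 0.142857.
Step 4: Exact two-sided p-value (enumerate n! = 5040 permutations of y under H0): p = 0.772619.
Step 5: alpha = 0.1. fail to reject H0.

tau_b = 0.1429 (C=12, D=9), p = 0.772619, fail to reject H0.


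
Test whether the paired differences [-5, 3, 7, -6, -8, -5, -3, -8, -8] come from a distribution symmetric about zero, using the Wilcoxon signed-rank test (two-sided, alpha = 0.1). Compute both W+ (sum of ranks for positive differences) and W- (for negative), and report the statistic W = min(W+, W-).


Step 1: Drop any zero differences (none here) and take |d_i|.
|d| = [5, 3, 7, 6, 8, 5, 3, 8, 8]
Step 2: Midrank |d_i| (ties get averaged ranks).
ranks: |5|->3.5, |3|->1.5, |7|->6, |6|->5, |8|->8, |5|->3.5, |3|->1.5, |8|->8, |8|->8
Step 3: Attach original signs; sum ranks with positive sign and with negative sign.
W+ = 1.5 + 6 = 7.5
W- = 3.5 + 5 + 8 + 3.5 + 1.5 + 8 + 8 = 37.5
(Check: W+ + W- = 45 should equal n(n+1)/2 = 45.)
Step 4: Test statistic W = min(W+, W-) = 7.5.
Step 5: Ties in |d|, so use the tie-corrected normal approximation.
        E[W] = n(n+1)/4 = 9*10/4 = 22.5.
        Tie groups: |d|=3 (t=2), |d|=5 (t=2), |d|=8 (t=3); sum(t^3 - t) = 36.
        Var[W] = n(n+1)(2n+1)/24 - sum(t^3-t)/48 = 1710/24 - 36/48 = 70.5.
        z = (W - E[W]) / sqrt(Var[W]) = (7.5 - 22.5) / 8.3964 = -1.7865.
        Two-sided p = 2*Phi(z) = 0.074023.
Step 6: alpha = 0.1. reject H0.

W+ = 7.5, W- = 37.5, W = min = 7.5, p = 0.074023, reject H0.


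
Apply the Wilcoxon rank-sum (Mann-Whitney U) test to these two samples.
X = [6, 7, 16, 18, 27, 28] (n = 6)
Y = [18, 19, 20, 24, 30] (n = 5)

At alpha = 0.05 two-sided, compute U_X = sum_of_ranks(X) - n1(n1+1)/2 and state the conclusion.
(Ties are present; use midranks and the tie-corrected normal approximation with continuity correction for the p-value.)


Step 1: Combine and sort all 11 observations; assign midranks.
sorted (value, group): (6,X), (7,X), (16,X), (18,X), (18,Y), (19,Y), (20,Y), (24,Y), (27,X), (28,X), (30,Y)
ranks: 6->1, 7->2, 16->3, 18->4.5, 18->4.5, 19->6, 20->7, 24->8, 27->9, 28->10, 30->11
Step 2: Rank sum for X: R1 = 1 + 2 + 3 + 4.5 + 9 + 10 = 29.5.
Step 3: U_X = R1 - n1(n1+1)/2 = 29.5 - 6*7/2 = 29.5 - 21 = 8.5.
       U_Y = n1*n2 - U_X = 30 - 8.5 = 21.5.
Step 4: Ties are present, so use the tie-corrected normal approximation (with continuity correction) for the p-value.
Step 5: p-value = 0.272229; compare to alpha = 0.05. fail to reject H0.

U_X = 8.5, p = 0.272229, fail to reject H0 at alpha = 0.05.


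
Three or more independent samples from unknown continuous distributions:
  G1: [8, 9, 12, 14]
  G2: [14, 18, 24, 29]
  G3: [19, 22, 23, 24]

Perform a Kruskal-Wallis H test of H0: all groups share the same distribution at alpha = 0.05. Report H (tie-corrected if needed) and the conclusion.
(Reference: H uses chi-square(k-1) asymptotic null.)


Step 1: Combine all N = 12 observations and assign midranks.
sorted (value, group, rank): (8,G1,1), (9,G1,2), (12,G1,3), (14,G1,4.5), (14,G2,4.5), (18,G2,6), (19,G3,7), (22,G3,8), (23,G3,9), (24,G2,10.5), (24,G3,10.5), (29,G2,12)
Step 2: Sum ranks within each group.
R_1 = 10.5 (n_1 = 4)
R_2 = 33 (n_2 = 4)
R_3 = 34.5 (n_3 = 4)
Step 3: H = 12/(N(N+1)) * sum(R_i^2/n_i) - 3(N+1)
     = 12/(12*13) * (10.5^2/4 + 33^2/4 + 34.5^2/4) - 3*13
     = 0.076923 * 597.375 - 39
     = 6.951923.
Step 4: Ties present; correction factor C = 1 - 12/(12^3 - 12) = 0.993007. Corrected H = 6.951923 / 0.993007 = 7.000880.
Step 5: Under H0, H ~ chi^2(2); p-value = 0.030184.
Step 6: alpha = 0.05. reject H0.

H = 7.0009, df = 2, p = 0.030184, reject H0.


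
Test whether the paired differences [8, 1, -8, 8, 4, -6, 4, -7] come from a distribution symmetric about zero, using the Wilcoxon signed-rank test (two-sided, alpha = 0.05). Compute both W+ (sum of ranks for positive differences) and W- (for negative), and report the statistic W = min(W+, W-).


Step 1: Drop any zero differences (none here) and take |d_i|.
|d| = [8, 1, 8, 8, 4, 6, 4, 7]
Step 2: Midrank |d_i| (ties get averaged ranks).
ranks: |8|->7, |1|->1, |8|->7, |8|->7, |4|->2.5, |6|->4, |4|->2.5, |7|->5
Step 3: Attach original signs; sum ranks with positive sign and with negative sign.
W+ = 7 + 1 + 7 + 2.5 + 2.5 = 20
W- = 7 + 4 + 5 = 16
(Check: W+ + W- = 36 should equal n(n+1)/2 = 36.)
Step 4: Test statistic W = min(W+, W-) = 16.
Step 5: Ties in |d|, so use the tie-corrected normal approximation.
        E[W] = n(n+1)/4 = 8*9/4 = 18.
        Tie groups: |d|=4 (t=2), |d|=8 (t=3); sum(t^3 - t) = 30.
        Var[W] = n(n+1)(2n+1)/24 - sum(t^3-t)/48 = 1224/24 - 30/48 = 50.375.
        z = (W - E[W]) / sqrt(Var[W]) = (16 - 18) / 7.0975 = -0.2818.
        Two-sided p = 2*Phi(z) = 0.778106.
Step 6: alpha = 0.05. fail to reject H0.

W+ = 20, W- = 16, W = min = 16, p = 0.778106, fail to reject H0.


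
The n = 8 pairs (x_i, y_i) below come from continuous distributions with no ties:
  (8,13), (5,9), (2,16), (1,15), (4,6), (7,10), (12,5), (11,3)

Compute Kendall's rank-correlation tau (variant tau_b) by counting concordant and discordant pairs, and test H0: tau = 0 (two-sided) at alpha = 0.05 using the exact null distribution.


Step 1: Enumerate the 28 unordered pairs (i,j) with i<j and classify each by sign(x_j-x_i) * sign(y_j-y_i).
  (1,2):dx=-3,dy=-4->C; (1,3):dx=-6,dy=+3->D; (1,4):dx=-7,dy=+2->D; (1,5):dx=-4,dy=-7->C
  (1,6):dx=-1,dy=-3->C; (1,7):dx=+4,dy=-8->D; (1,8):dx=+3,dy=-10->D; (2,3):dx=-3,dy=+7->D
  (2,4):dx=-4,dy=+6->D; (2,5):dx=-1,dy=-3->C; (2,6):dx=+2,dy=+1->C; (2,7):dx=+7,dy=-4->D
  (2,8):dx=+6,dy=-6->D; (3,4):dx=-1,dy=-1->C; (3,5):dx=+2,dy=-10->D; (3,6):dx=+5,dy=-6->D
  (3,7):dx=+10,dy=-11->D; (3,8):dx=+9,dy=-13->D; (4,5):dx=+3,dy=-9->D; (4,6):dx=+6,dy=-5->D
  (4,7):dx=+11,dy=-10->D; (4,8):dx=+10,dy=-12->D; (5,6):dx=+3,dy=+4->C; (5,7):dx=+8,dy=-1->D
  (5,8):dx=+7,dy=-3->D; (6,7):dx=+5,dy=-5->D; (6,8):dx=+4,dy=-7->D; (7,8):dx=-1,dy=-2->C
Step 2: C = 8, D = 20, total pairs = 28.
Step 3: tau = (C - D)/(n(n-1)/2) = (8 - 20)/28 = -0.428571.
Step 4: Exact two-sided p-value (enumerate n! = 40320 permutations of y under H0): p = 0.178869.
Step 5: alpha = 0.05. fail to reject H0.

tau_b = -0.4286 (C=8, D=20), p = 0.178869, fail to reject H0.


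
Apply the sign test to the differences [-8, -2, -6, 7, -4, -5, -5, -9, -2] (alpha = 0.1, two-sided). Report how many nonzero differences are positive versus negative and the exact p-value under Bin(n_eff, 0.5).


Step 1: Discard zero differences. Original n = 9; n_eff = number of nonzero differences = 9.
Nonzero differences (with sign): -8, -2, -6, +7, -4, -5, -5, -9, -2
Step 2: Count signs: positive = 1, negative = 8.
Step 3: Under H0: P(positive) = 0.5, so the number of positives S ~ Bin(9, 0.5).
Step 4: Two-sided exact p-value = sum of Bin(9,0.5) probabilities at or below the observed probability = 0.039062.
Step 5: alpha = 0.1. reject H0.

n_eff = 9, pos = 1, neg = 8, p = 0.039062, reject H0.


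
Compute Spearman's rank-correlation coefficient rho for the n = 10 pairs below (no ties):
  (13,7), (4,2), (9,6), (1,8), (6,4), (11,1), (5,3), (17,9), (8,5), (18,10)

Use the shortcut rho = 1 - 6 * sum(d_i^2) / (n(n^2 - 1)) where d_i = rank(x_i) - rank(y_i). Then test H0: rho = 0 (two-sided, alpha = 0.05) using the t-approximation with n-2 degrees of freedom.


Step 1: Rank x and y separately (midranks; no ties here).
rank(x): 13->8, 4->2, 9->6, 1->1, 6->4, 11->7, 5->3, 17->9, 8->5, 18->10
rank(y): 7->7, 2->2, 6->6, 8->8, 4->4, 1->1, 3->3, 9->9, 5->5, 10->10
Step 2: d_i = R_x(i) - R_y(i); compute d_i^2.
  (8-7)^2=1, (2-2)^2=0, (6-6)^2=0, (1-8)^2=49, (4-4)^2=0, (7-1)^2=36, (3-3)^2=0, (9-9)^2=0, (5-5)^2=0, (10-10)^2=0
sum(d^2) = 86.
Step 3: rho = 1 - 6*86 / (10*(10^2 - 1)) = 1 - 516/990 = 0.478788.
Step 4: Under H0, t = rho * sqrt((n-2)/(1-rho^2)) = 1.5425 ~ t(8).
Step 5: Two-sided p-value from the t-distribution with 8 df = 0.161523.
Step 6: alpha = 0.05. fail to reject H0.

rho = 0.4788, p = 0.161523, fail to reject H0 at alpha = 0.05.


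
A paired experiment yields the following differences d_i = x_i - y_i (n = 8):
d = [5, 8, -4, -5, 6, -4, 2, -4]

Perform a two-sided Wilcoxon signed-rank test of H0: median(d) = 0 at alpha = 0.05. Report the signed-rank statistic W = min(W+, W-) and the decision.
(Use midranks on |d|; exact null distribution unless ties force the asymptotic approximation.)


Step 1: Drop any zero differences (none here) and take |d_i|.
|d| = [5, 8, 4, 5, 6, 4, 2, 4]
Step 2: Midrank |d_i| (ties get averaged ranks).
ranks: |5|->5.5, |8|->8, |4|->3, |5|->5.5, |6|->7, |4|->3, |2|->1, |4|->3
Step 3: Attach original signs; sum ranks with positive sign and with negative sign.
W+ = 5.5 + 8 + 7 + 1 = 21.5
W- = 3 + 5.5 + 3 + 3 = 14.5
(Check: W+ + W- = 36 should equal n(n+1)/2 = 36.)
Step 4: Test statistic W = min(W+, W-) = 14.5.
Step 5: Ties in |d|, so use the tie-corrected normal approximation.
        E[W] = n(n+1)/4 = 8*9/4 = 18.
        Tie groups: |d|=4 (t=3), |d|=5 (t=2); sum(t^3 - t) = 30.
        Var[W] = n(n+1)(2n+1)/24 - sum(t^3-t)/48 = 1224/24 - 30/48 = 50.375.
        z = (W - E[W]) / sqrt(Var[W]) = (14.5 - 18) / 7.0975 = -0.4931.
        Two-sided p = 2*Phi(z) = 0.621921.
Step 6: alpha = 0.05. fail to reject H0.

W+ = 21.5, W- = 14.5, W = min = 14.5, p = 0.621921, fail to reject H0.


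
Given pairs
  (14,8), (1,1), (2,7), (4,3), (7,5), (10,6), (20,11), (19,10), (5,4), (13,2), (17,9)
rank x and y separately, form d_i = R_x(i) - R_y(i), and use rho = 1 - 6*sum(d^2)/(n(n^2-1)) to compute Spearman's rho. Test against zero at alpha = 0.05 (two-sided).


Step 1: Rank x and y separately (midranks; no ties here).
rank(x): 14->8, 1->1, 2->2, 4->3, 7->5, 10->6, 20->11, 19->10, 5->4, 13->7, 17->9
rank(y): 8->8, 1->1, 7->7, 3->3, 5->5, 6->6, 11->11, 10->10, 4->4, 2->2, 9->9
Step 2: d_i = R_x(i) - R_y(i); compute d_i^2.
  (8-8)^2=0, (1-1)^2=0, (2-7)^2=25, (3-3)^2=0, (5-5)^2=0, (6-6)^2=0, (11-11)^2=0, (10-10)^2=0, (4-4)^2=0, (7-2)^2=25, (9-9)^2=0
sum(d^2) = 50.
Step 3: rho = 1 - 6*50 / (11*(11^2 - 1)) = 1 - 300/1320 = 0.772727.
Step 4: Under H0, t = rho * sqrt((n-2)/(1-rho^2)) = 3.6522 ~ t(9).
Step 5: Two-sided p-value from the t-distribution with 9 df = 0.005299.
Step 6: alpha = 0.05. reject H0.

rho = 0.7727, p = 0.005299, reject H0 at alpha = 0.05.


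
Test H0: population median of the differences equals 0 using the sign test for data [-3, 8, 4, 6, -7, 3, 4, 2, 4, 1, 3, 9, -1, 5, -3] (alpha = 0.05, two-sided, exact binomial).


Step 1: Discard zero differences. Original n = 15; n_eff = number of nonzero differences = 15.
Nonzero differences (with sign): -3, +8, +4, +6, -7, +3, +4, +2, +4, +1, +3, +9, -1, +5, -3
Step 2: Count signs: positive = 11, negative = 4.
Step 3: Under H0: P(positive) = 0.5, so the number of positives S ~ Bin(15, 0.5).
Step 4: Two-sided exact p-value = sum of Bin(15,0.5) probabilities at or below the observed probability = 0.118469.
Step 5: alpha = 0.05. fail to reject H0.

n_eff = 15, pos = 11, neg = 4, p = 0.118469, fail to reject H0.


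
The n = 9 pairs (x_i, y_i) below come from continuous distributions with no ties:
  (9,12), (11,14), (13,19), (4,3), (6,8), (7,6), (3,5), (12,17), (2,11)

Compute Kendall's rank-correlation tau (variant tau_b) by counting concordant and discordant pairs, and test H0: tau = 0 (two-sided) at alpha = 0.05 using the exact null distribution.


Step 1: Enumerate the 36 unordered pairs (i,j) with i<j and classify each by sign(x_j-x_i) * sign(y_j-y_i).
  (1,2):dx=+2,dy=+2->C; (1,3):dx=+4,dy=+7->C; (1,4):dx=-5,dy=-9->C; (1,5):dx=-3,dy=-4->C
  (1,6):dx=-2,dy=-6->C; (1,7):dx=-6,dy=-7->C; (1,8):dx=+3,dy=+5->C; (1,9):dx=-7,dy=-1->C
  (2,3):dx=+2,dy=+5->C; (2,4):dx=-7,dy=-11->C; (2,5):dx=-5,dy=-6->C; (2,6):dx=-4,dy=-8->C
  (2,7):dx=-8,dy=-9->C; (2,8):dx=+1,dy=+3->C; (2,9):dx=-9,dy=-3->C; (3,4):dx=-9,dy=-16->C
  (3,5):dx=-7,dy=-11->C; (3,6):dx=-6,dy=-13->C; (3,7):dx=-10,dy=-14->C; (3,8):dx=-1,dy=-2->C
  (3,9):dx=-11,dy=-8->C; (4,5):dx=+2,dy=+5->C; (4,6):dx=+3,dy=+3->C; (4,7):dx=-1,dy=+2->D
  (4,8):dx=+8,dy=+14->C; (4,9):dx=-2,dy=+8->D; (5,6):dx=+1,dy=-2->D; (5,7):dx=-3,dy=-3->C
  (5,8):dx=+6,dy=+9->C; (5,9):dx=-4,dy=+3->D; (6,7):dx=-4,dy=-1->C; (6,8):dx=+5,dy=+11->C
  (6,9):dx=-5,dy=+5->D; (7,8):dx=+9,dy=+12->C; (7,9):dx=-1,dy=+6->D; (8,9):dx=-10,dy=-6->C
Step 2: C = 30, D = 6, total pairs = 36.
Step 3: tau = (C - D)/(n(n-1)/2) = (30 - 6)/36 = 0.666667.
Step 4: Exact two-sided p-value (enumerate n! = 362880 permutations of y under H0): p = 0.012665.
Step 5: alpha = 0.05. reject H0.

tau_b = 0.6667 (C=30, D=6), p = 0.012665, reject H0.


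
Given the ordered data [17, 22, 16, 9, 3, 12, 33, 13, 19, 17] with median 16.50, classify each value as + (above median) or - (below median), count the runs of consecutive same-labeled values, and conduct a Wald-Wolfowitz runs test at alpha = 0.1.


Step 1: Compute median = 16.50; label A = above, B = below.
Labels in order: AABBBBABAA  (n_A = 5, n_B = 5)
Step 2: Count runs R = 5.
Step 3: Under H0 (random ordering), E[R] = 2*n_A*n_B/(n_A+n_B) + 1 = 2*5*5/10 + 1 = 6.0000.
        Var[R] = 2*n_A*n_B*(2*n_A*n_B - n_A - n_B) / ((n_A+n_B)^2 * (n_A+n_B-1)) = 2000/900 = 2.2222.
        SD[R] = 1.4907.
Step 4: Continuity-corrected z = (R + 0.5 - E[R]) / SD[R] = (5 + 0.5 - 6.0000) / 1.4907 = -0.3354.
Step 5: Two-sided p-value via normal approximation = 2*(1 - Phi(|z|)) = 0.737316.
Step 6: alpha = 0.1. fail to reject H0.

R = 5, z = -0.3354, p = 0.737316, fail to reject H0.


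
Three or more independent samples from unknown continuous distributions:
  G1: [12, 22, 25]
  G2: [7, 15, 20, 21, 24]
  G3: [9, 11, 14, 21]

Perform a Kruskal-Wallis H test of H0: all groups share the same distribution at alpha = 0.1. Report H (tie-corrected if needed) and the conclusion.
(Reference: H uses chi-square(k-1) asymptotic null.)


Step 1: Combine all N = 12 observations and assign midranks.
sorted (value, group, rank): (7,G2,1), (9,G3,2), (11,G3,3), (12,G1,4), (14,G3,5), (15,G2,6), (20,G2,7), (21,G2,8.5), (21,G3,8.5), (22,G1,10), (24,G2,11), (25,G1,12)
Step 2: Sum ranks within each group.
R_1 = 26 (n_1 = 3)
R_2 = 33.5 (n_2 = 5)
R_3 = 18.5 (n_3 = 4)
Step 3: H = 12/(N(N+1)) * sum(R_i^2/n_i) - 3(N+1)
     = 12/(12*13) * (26^2/3 + 33.5^2/5 + 18.5^2/4) - 3*13
     = 0.076923 * 535.346 - 39
     = 2.180449.
Step 4: Ties present; correction factor C = 1 - 6/(12^3 - 12) = 0.996503. Corrected H = 2.180449 / 0.996503 = 2.188099.
Step 5: Under H0, H ~ chi^2(2); p-value = 0.334858.
Step 6: alpha = 0.1. fail to reject H0.

H = 2.1881, df = 2, p = 0.334858, fail to reject H0.


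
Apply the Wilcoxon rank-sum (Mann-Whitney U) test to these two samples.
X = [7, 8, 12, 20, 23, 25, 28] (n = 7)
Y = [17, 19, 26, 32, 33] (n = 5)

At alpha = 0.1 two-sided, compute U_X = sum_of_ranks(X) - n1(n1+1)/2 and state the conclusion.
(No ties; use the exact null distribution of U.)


Step 1: Combine and sort all 12 observations; assign midranks.
sorted (value, group): (7,X), (8,X), (12,X), (17,Y), (19,Y), (20,X), (23,X), (25,X), (26,Y), (28,X), (32,Y), (33,Y)
ranks: 7->1, 8->2, 12->3, 17->4, 19->5, 20->6, 23->7, 25->8, 26->9, 28->10, 32->11, 33->12
Step 2: Rank sum for X: R1 = 1 + 2 + 3 + 6 + 7 + 8 + 10 = 37.
Step 3: U_X = R1 - n1(n1+1)/2 = 37 - 7*8/2 = 37 - 28 = 9.
       U_Y = n1*n2 - U_X = 35 - 9 = 26.
Step 4: No ties, so the exact null distribution of U (based on enumerating the C(12,7) = 792 equally likely rank assignments) gives the two-sided p-value.
Step 5: p-value = 0.202020; compare to alpha = 0.1. fail to reject H0.

U_X = 9, p = 0.202020, fail to reject H0 at alpha = 0.1.


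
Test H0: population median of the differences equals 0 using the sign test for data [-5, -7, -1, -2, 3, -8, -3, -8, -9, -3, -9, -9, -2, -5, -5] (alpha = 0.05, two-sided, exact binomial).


Step 1: Discard zero differences. Original n = 15; n_eff = number of nonzero differences = 15.
Nonzero differences (with sign): -5, -7, -1, -2, +3, -8, -3, -8, -9, -3, -9, -9, -2, -5, -5
Step 2: Count signs: positive = 1, negative = 14.
Step 3: Under H0: P(positive) = 0.5, so the number of positives S ~ Bin(15, 0.5).
Step 4: Two-sided exact p-value = sum of Bin(15,0.5) probabilities at or below the observed probability = 0.000977.
Step 5: alpha = 0.05. reject H0.

n_eff = 15, pos = 1, neg = 14, p = 0.000977, reject H0.


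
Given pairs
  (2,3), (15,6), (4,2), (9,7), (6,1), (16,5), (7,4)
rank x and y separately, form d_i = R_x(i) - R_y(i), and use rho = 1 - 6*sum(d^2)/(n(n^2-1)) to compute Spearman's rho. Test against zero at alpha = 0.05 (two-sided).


Step 1: Rank x and y separately (midranks; no ties here).
rank(x): 2->1, 15->6, 4->2, 9->5, 6->3, 16->7, 7->4
rank(y): 3->3, 6->6, 2->2, 7->7, 1->1, 5->5, 4->4
Step 2: d_i = R_x(i) - R_y(i); compute d_i^2.
  (1-3)^2=4, (6-6)^2=0, (2-2)^2=0, (5-7)^2=4, (3-1)^2=4, (7-5)^2=4, (4-4)^2=0
sum(d^2) = 16.
Step 3: rho = 1 - 6*16 / (7*(7^2 - 1)) = 1 - 96/336 = 0.714286.
Step 4: Under H0, t = rho * sqrt((n-2)/(1-rho^2)) = 2.2822 ~ t(5).
Step 5: Two-sided p-value from the t-distribution with 5 df = 0.071344.
Step 6: alpha = 0.05. fail to reject H0.

rho = 0.7143, p = 0.071344, fail to reject H0 at alpha = 0.05.


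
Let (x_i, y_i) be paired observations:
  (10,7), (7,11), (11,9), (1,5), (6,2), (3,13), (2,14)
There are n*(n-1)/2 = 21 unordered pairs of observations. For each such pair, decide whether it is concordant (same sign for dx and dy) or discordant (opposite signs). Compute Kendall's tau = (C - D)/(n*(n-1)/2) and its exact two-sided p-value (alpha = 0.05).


Step 1: Enumerate the 21 unordered pairs (i,j) with i<j and classify each by sign(x_j-x_i) * sign(y_j-y_i).
  (1,2):dx=-3,dy=+4->D; (1,3):dx=+1,dy=+2->C; (1,4):dx=-9,dy=-2->C; (1,5):dx=-4,dy=-5->C
  (1,6):dx=-7,dy=+6->D; (1,7):dx=-8,dy=+7->D; (2,3):dx=+4,dy=-2->D; (2,4):dx=-6,dy=-6->C
  (2,5):dx=-1,dy=-9->C; (2,6):dx=-4,dy=+2->D; (2,7):dx=-5,dy=+3->D; (3,4):dx=-10,dy=-4->C
  (3,5):dx=-5,dy=-7->C; (3,6):dx=-8,dy=+4->D; (3,7):dx=-9,dy=+5->D; (4,5):dx=+5,dy=-3->D
  (4,6):dx=+2,dy=+8->C; (4,7):dx=+1,dy=+9->C; (5,6):dx=-3,dy=+11->D; (5,7):dx=-4,dy=+12->D
  (6,7):dx=-1,dy=+1->D
Step 2: C = 9, D = 12, total pairs = 21.
Step 3: tau = (C - D)/(n(n-1)/2) = (9 - 12)/21 = -0.142857.
Step 4: Exact two-sided p-value (enumerate n! = 5040 permutations of y under H0): p = 0.772619.
Step 5: alpha = 0.05. fail to reject H0.

tau_b = -0.1429 (C=9, D=12), p = 0.772619, fail to reject H0.


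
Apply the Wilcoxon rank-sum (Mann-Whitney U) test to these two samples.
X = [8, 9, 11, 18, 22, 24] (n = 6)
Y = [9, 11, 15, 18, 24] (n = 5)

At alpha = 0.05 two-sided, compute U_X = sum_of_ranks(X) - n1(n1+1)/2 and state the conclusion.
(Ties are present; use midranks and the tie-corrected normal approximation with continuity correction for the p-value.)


Step 1: Combine and sort all 11 observations; assign midranks.
sorted (value, group): (8,X), (9,X), (9,Y), (11,X), (11,Y), (15,Y), (18,X), (18,Y), (22,X), (24,X), (24,Y)
ranks: 8->1, 9->2.5, 9->2.5, 11->4.5, 11->4.5, 15->6, 18->7.5, 18->7.5, 22->9, 24->10.5, 24->10.5
Step 2: Rank sum for X: R1 = 1 + 2.5 + 4.5 + 7.5 + 9 + 10.5 = 35.
Step 3: U_X = R1 - n1(n1+1)/2 = 35 - 6*7/2 = 35 - 21 = 14.
       U_Y = n1*n2 - U_X = 30 - 14 = 16.
Step 4: Ties are present, so use the tie-corrected normal approximation (with continuity correction) for the p-value.
Step 5: p-value = 0.926596; compare to alpha = 0.05. fail to reject H0.

U_X = 14, p = 0.926596, fail to reject H0 at alpha = 0.05.


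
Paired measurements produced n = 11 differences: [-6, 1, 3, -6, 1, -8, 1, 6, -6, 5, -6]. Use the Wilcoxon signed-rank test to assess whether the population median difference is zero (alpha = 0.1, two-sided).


Step 1: Drop any zero differences (none here) and take |d_i|.
|d| = [6, 1, 3, 6, 1, 8, 1, 6, 6, 5, 6]
Step 2: Midrank |d_i| (ties get averaged ranks).
ranks: |6|->8, |1|->2, |3|->4, |6|->8, |1|->2, |8|->11, |1|->2, |6|->8, |6|->8, |5|->5, |6|->8
Step 3: Attach original signs; sum ranks with positive sign and with negative sign.
W+ = 2 + 4 + 2 + 2 + 8 + 5 = 23
W- = 8 + 8 + 11 + 8 + 8 = 43
(Check: W+ + W- = 66 should equal n(n+1)/2 = 66.)
Step 4: Test statistic W = min(W+, W-) = 23.
Step 5: Ties in |d|, so use the tie-corrected normal approximation.
        E[W] = n(n+1)/4 = 11*12/4 = 33.
        Tie groups: |d|=1 (t=3), |d|=6 (t=5); sum(t^3 - t) = 144.
        Var[W] = n(n+1)(2n+1)/24 - sum(t^3-t)/48 = 3036/24 - 144/48 = 123.5.
        z = (W - E[W]) / sqrt(Var[W]) = (23 - 33) / 11.1131 = -0.8998.
        Two-sided p = 2*Phi(z) = 0.368204.
Step 6: alpha = 0.1. fail to reject H0.

W+ = 23, W- = 43, W = min = 23, p = 0.368204, fail to reject H0.


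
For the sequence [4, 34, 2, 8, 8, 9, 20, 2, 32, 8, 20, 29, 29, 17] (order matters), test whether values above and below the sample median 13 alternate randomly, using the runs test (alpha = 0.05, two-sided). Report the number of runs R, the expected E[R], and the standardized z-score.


Step 1: Compute median = 13; label A = above, B = below.
Labels in order: BABBBBABABAAAA  (n_A = 7, n_B = 7)
Step 2: Count runs R = 8.
Step 3: Under H0 (random ordering), E[R] = 2*n_A*n_B/(n_A+n_B) + 1 = 2*7*7/14 + 1 = 8.0000.
        Var[R] = 2*n_A*n_B*(2*n_A*n_B - n_A - n_B) / ((n_A+n_B)^2 * (n_A+n_B-1)) = 8232/2548 = 3.2308.
        SD[R] = 1.7974.
Step 4: R = E[R], so z = 0 with no continuity correction.
Step 5: Two-sided p-value via normal approximation = 2*(1 - Phi(|z|)) = 1.000000.
Step 6: alpha = 0.05. fail to reject H0.

R = 8, z = 0.0000, p = 1.000000, fail to reject H0.


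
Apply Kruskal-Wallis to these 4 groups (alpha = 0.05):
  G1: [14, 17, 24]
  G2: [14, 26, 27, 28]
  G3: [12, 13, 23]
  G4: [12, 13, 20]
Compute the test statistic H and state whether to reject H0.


Step 1: Combine all N = 13 observations and assign midranks.
sorted (value, group, rank): (12,G3,1.5), (12,G4,1.5), (13,G3,3.5), (13,G4,3.5), (14,G1,5.5), (14,G2,5.5), (17,G1,7), (20,G4,8), (23,G3,9), (24,G1,10), (26,G2,11), (27,G2,12), (28,G2,13)
Step 2: Sum ranks within each group.
R_1 = 22.5 (n_1 = 3)
R_2 = 41.5 (n_2 = 4)
R_3 = 14 (n_3 = 3)
R_4 = 13 (n_4 = 3)
Step 3: H = 12/(N(N+1)) * sum(R_i^2/n_i) - 3(N+1)
     = 12/(13*14) * (22.5^2/3 + 41.5^2/4 + 14^2/3 + 13^2/3) - 3*14
     = 0.065934 * 720.979 - 42
     = 5.537088.
Step 4: Ties present; correction factor C = 1 - 18/(13^3 - 13) = 0.991758. Corrected H = 5.537088 / 0.991758 = 5.583102.
Step 5: Under H0, H ~ chi^2(3); p-value = 0.133752.
Step 6: alpha = 0.05. fail to reject H0.

H = 5.5831, df = 3, p = 0.133752, fail to reject H0.


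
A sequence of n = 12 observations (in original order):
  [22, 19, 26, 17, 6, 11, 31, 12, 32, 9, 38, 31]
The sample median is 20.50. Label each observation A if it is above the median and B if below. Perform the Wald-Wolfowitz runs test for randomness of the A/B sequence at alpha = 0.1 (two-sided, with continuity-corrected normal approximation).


Step 1: Compute median = 20.50; label A = above, B = below.
Labels in order: ABABBBABABAA  (n_A = 6, n_B = 6)
Step 2: Count runs R = 9.
Step 3: Under H0 (random ordering), E[R] = 2*n_A*n_B/(n_A+n_B) + 1 = 2*6*6/12 + 1 = 7.0000.
        Var[R] = 2*n_A*n_B*(2*n_A*n_B - n_A - n_B) / ((n_A+n_B)^2 * (n_A+n_B-1)) = 4320/1584 = 2.7273.
        SD[R] = 1.6514.
Step 4: Continuity-corrected z = (R - 0.5 - E[R]) / SD[R] = (9 - 0.5 - 7.0000) / 1.6514 = 0.9083.
Step 5: Two-sided p-value via normal approximation = 2*(1 - Phi(|z|)) = 0.363722.
Step 6: alpha = 0.1. fail to reject H0.

R = 9, z = 0.9083, p = 0.363722, fail to reject H0.


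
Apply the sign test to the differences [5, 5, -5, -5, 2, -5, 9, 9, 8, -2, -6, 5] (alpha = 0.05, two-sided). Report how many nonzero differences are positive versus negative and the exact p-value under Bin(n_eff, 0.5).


Step 1: Discard zero differences. Original n = 12; n_eff = number of nonzero differences = 12.
Nonzero differences (with sign): +5, +5, -5, -5, +2, -5, +9, +9, +8, -2, -6, +5
Step 2: Count signs: positive = 7, negative = 5.
Step 3: Under H0: P(positive) = 0.5, so the number of positives S ~ Bin(12, 0.5).
Step 4: Two-sided exact p-value = sum of Bin(12,0.5) probabilities at or below the observed probability = 0.774414.
Step 5: alpha = 0.05. fail to reject H0.

n_eff = 12, pos = 7, neg = 5, p = 0.774414, fail to reject H0.


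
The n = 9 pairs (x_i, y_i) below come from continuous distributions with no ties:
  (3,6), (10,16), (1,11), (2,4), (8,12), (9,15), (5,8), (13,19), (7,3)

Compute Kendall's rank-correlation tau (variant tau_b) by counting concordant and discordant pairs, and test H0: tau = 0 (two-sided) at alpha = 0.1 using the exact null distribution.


Step 1: Enumerate the 36 unordered pairs (i,j) with i<j and classify each by sign(x_j-x_i) * sign(y_j-y_i).
  (1,2):dx=+7,dy=+10->C; (1,3):dx=-2,dy=+5->D; (1,4):dx=-1,dy=-2->C; (1,5):dx=+5,dy=+6->C
  (1,6):dx=+6,dy=+9->C; (1,7):dx=+2,dy=+2->C; (1,8):dx=+10,dy=+13->C; (1,9):dx=+4,dy=-3->D
  (2,3):dx=-9,dy=-5->C; (2,4):dx=-8,dy=-12->C; (2,5):dx=-2,dy=-4->C; (2,6):dx=-1,dy=-1->C
  (2,7):dx=-5,dy=-8->C; (2,8):dx=+3,dy=+3->C; (2,9):dx=-3,dy=-13->C; (3,4):dx=+1,dy=-7->D
  (3,5):dx=+7,dy=+1->C; (3,6):dx=+8,dy=+4->C; (3,7):dx=+4,dy=-3->D; (3,8):dx=+12,dy=+8->C
  (3,9):dx=+6,dy=-8->D; (4,5):dx=+6,dy=+8->C; (4,6):dx=+7,dy=+11->C; (4,7):dx=+3,dy=+4->C
  (4,8):dx=+11,dy=+15->C; (4,9):dx=+5,dy=-1->D; (5,6):dx=+1,dy=+3->C; (5,7):dx=-3,dy=-4->C
  (5,8):dx=+5,dy=+7->C; (5,9):dx=-1,dy=-9->C; (6,7):dx=-4,dy=-7->C; (6,8):dx=+4,dy=+4->C
  (6,9):dx=-2,dy=-12->C; (7,8):dx=+8,dy=+11->C; (7,9):dx=+2,dy=-5->D; (8,9):dx=-6,dy=-16->C
Step 2: C = 29, D = 7, total pairs = 36.
Step 3: tau = (C - D)/(n(n-1)/2) = (29 - 7)/36 = 0.611111.
Step 4: Exact two-sided p-value (enumerate n! = 362880 permutations of y under H0): p = 0.024741.
Step 5: alpha = 0.1. reject H0.

tau_b = 0.6111 (C=29, D=7), p = 0.024741, reject H0.


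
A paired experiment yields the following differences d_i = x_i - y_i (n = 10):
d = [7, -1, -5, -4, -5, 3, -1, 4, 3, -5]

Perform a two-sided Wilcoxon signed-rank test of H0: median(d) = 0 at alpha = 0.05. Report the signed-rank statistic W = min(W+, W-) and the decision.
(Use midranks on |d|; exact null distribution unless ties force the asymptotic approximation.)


Step 1: Drop any zero differences (none here) and take |d_i|.
|d| = [7, 1, 5, 4, 5, 3, 1, 4, 3, 5]
Step 2: Midrank |d_i| (ties get averaged ranks).
ranks: |7|->10, |1|->1.5, |5|->8, |4|->5.5, |5|->8, |3|->3.5, |1|->1.5, |4|->5.5, |3|->3.5, |5|->8
Step 3: Attach original signs; sum ranks with positive sign and with negative sign.
W+ = 10 + 3.5 + 5.5 + 3.5 = 22.5
W- = 1.5 + 8 + 5.5 + 8 + 1.5 + 8 = 32.5
(Check: W+ + W- = 55 should equal n(n+1)/2 = 55.)
Step 4: Test statistic W = min(W+, W-) = 22.5.
Step 5: Ties in |d|, so use the tie-corrected normal approximation.
        E[W] = n(n+1)/4 = 10*11/4 = 27.5.
        Tie groups: |d|=1 (t=2), |d|=3 (t=2), |d|=4 (t=2), |d|=5 (t=3); sum(t^3 - t) = 42.
        Var[W] = n(n+1)(2n+1)/24 - sum(t^3-t)/48 = 2310/24 - 42/48 = 95.375.
        z = (W - E[W]) / sqrt(Var[W]) = (22.5 - 27.5) / 9.7660 = -0.5120.
        Two-sided p = 2*Phi(z) = 0.608665.
Step 6: alpha = 0.05. fail to reject H0.

W+ = 22.5, W- = 32.5, W = min = 22.5, p = 0.608665, fail to reject H0.


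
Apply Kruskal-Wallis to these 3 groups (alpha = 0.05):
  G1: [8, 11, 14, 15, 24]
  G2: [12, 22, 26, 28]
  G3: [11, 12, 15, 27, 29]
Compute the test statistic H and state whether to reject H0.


Step 1: Combine all N = 14 observations and assign midranks.
sorted (value, group, rank): (8,G1,1), (11,G1,2.5), (11,G3,2.5), (12,G2,4.5), (12,G3,4.5), (14,G1,6), (15,G1,7.5), (15,G3,7.5), (22,G2,9), (24,G1,10), (26,G2,11), (27,G3,12), (28,G2,13), (29,G3,14)
Step 2: Sum ranks within each group.
R_1 = 27 (n_1 = 5)
R_2 = 37.5 (n_2 = 4)
R_3 = 40.5 (n_3 = 5)
Step 3: H = 12/(N(N+1)) * sum(R_i^2/n_i) - 3(N+1)
     = 12/(14*15) * (27^2/5 + 37.5^2/4 + 40.5^2/5) - 3*15
     = 0.057143 * 825.413 - 45
     = 2.166429.
Step 4: Ties present; correction factor C = 1 - 18/(14^3 - 14) = 0.993407. Corrected H = 2.166429 / 0.993407 = 2.180808.
Step 5: Under H0, H ~ chi^2(2); p-value = 0.336081.
Step 6: alpha = 0.05. fail to reject H0.

H = 2.1808, df = 2, p = 0.336081, fail to reject H0.


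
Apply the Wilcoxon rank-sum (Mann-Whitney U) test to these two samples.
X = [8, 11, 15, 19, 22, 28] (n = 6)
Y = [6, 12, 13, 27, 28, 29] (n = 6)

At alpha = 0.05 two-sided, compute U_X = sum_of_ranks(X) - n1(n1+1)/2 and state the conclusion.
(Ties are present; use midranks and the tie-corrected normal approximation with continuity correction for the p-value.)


Step 1: Combine and sort all 12 observations; assign midranks.
sorted (value, group): (6,Y), (8,X), (11,X), (12,Y), (13,Y), (15,X), (19,X), (22,X), (27,Y), (28,X), (28,Y), (29,Y)
ranks: 6->1, 8->2, 11->3, 12->4, 13->5, 15->6, 19->7, 22->8, 27->9, 28->10.5, 28->10.5, 29->12
Step 2: Rank sum for X: R1 = 2 + 3 + 6 + 7 + 8 + 10.5 = 36.5.
Step 3: U_X = R1 - n1(n1+1)/2 = 36.5 - 6*7/2 = 36.5 - 21 = 15.5.
       U_Y = n1*n2 - U_X = 36 - 15.5 = 20.5.
Step 4: Ties are present, so use the tie-corrected normal approximation (with continuity correction) for the p-value.
Step 5: p-value = 0.748349; compare to alpha = 0.05. fail to reject H0.

U_X = 15.5, p = 0.748349, fail to reject H0 at alpha = 0.05.


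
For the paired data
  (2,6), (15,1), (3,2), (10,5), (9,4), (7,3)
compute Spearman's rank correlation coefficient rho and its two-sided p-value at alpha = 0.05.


Step 1: Rank x and y separately (midranks; no ties here).
rank(x): 2->1, 15->6, 3->2, 10->5, 9->4, 7->3
rank(y): 6->6, 1->1, 2->2, 5->5, 4->4, 3->3
Step 2: d_i = R_x(i) - R_y(i); compute d_i^2.
  (1-6)^2=25, (6-1)^2=25, (2-2)^2=0, (5-5)^2=0, (4-4)^2=0, (3-3)^2=0
sum(d^2) = 50.
Step 3: rho = 1 - 6*50 / (6*(6^2 - 1)) = 1 - 300/210 = -0.428571.
Step 4: Under H0, t = rho * sqrt((n-2)/(1-rho^2)) = -0.9487 ~ t(4).
Step 5: Two-sided p-value from the t-distribution with 4 df = 0.396501.
Step 6: alpha = 0.05. fail to reject H0.

rho = -0.4286, p = 0.396501, fail to reject H0 at alpha = 0.05.


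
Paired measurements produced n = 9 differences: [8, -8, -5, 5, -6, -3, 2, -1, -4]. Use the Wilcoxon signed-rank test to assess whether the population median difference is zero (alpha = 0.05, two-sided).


Step 1: Drop any zero differences (none here) and take |d_i|.
|d| = [8, 8, 5, 5, 6, 3, 2, 1, 4]
Step 2: Midrank |d_i| (ties get averaged ranks).
ranks: |8|->8.5, |8|->8.5, |5|->5.5, |5|->5.5, |6|->7, |3|->3, |2|->2, |1|->1, |4|->4
Step 3: Attach original signs; sum ranks with positive sign and with negative sign.
W+ = 8.5 + 5.5 + 2 = 16
W- = 8.5 + 5.5 + 7 + 3 + 1 + 4 = 29
(Check: W+ + W- = 45 should equal n(n+1)/2 = 45.)
Step 4: Test statistic W = min(W+, W-) = 16.
Step 5: Ties in |d|, so use the tie-corrected normal approximation.
        E[W] = n(n+1)/4 = 9*10/4 = 22.5.
        Tie groups: |d|=5 (t=2), |d|=8 (t=2); sum(t^3 - t) = 12.
        Var[W] = n(n+1)(2n+1)/24 - sum(t^3-t)/48 = 1710/24 - 12/48 = 71.
        z = (W - E[W]) / sqrt(Var[W]) = (16 - 22.5) / 8.4261 = -0.7714.
        Two-sided p = 2*Phi(z) = 0.440465.
Step 6: alpha = 0.05. fail to reject H0.

W+ = 16, W- = 29, W = min = 16, p = 0.440465, fail to reject H0.


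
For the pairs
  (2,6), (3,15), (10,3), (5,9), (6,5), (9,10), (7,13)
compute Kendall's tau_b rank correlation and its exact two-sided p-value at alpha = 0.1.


Step 1: Enumerate the 21 unordered pairs (i,j) with i<j and classify each by sign(x_j-x_i) * sign(y_j-y_i).
  (1,2):dx=+1,dy=+9->C; (1,3):dx=+8,dy=-3->D; (1,4):dx=+3,dy=+3->C; (1,5):dx=+4,dy=-1->D
  (1,6):dx=+7,dy=+4->C; (1,7):dx=+5,dy=+7->C; (2,3):dx=+7,dy=-12->D; (2,4):dx=+2,dy=-6->D
  (2,5):dx=+3,dy=-10->D; (2,6):dx=+6,dy=-5->D; (2,7):dx=+4,dy=-2->D; (3,4):dx=-5,dy=+6->D
  (3,5):dx=-4,dy=+2->D; (3,6):dx=-1,dy=+7->D; (3,7):dx=-3,dy=+10->D; (4,5):dx=+1,dy=-4->D
  (4,6):dx=+4,dy=+1->C; (4,7):dx=+2,dy=+4->C; (5,6):dx=+3,dy=+5->C; (5,7):dx=+1,dy=+8->C
  (6,7):dx=-2,dy=+3->D
Step 2: C = 8, D = 13, total pairs = 21.
Step 3: tau = (C - D)/(n(n-1)/2) = (8 - 13)/21 = -0.238095.
Step 4: Exact two-sided p-value (enumerate n! = 5040 permutations of y under H0): p = 0.561905.
Step 5: alpha = 0.1. fail to reject H0.

tau_b = -0.2381 (C=8, D=13), p = 0.561905, fail to reject H0.


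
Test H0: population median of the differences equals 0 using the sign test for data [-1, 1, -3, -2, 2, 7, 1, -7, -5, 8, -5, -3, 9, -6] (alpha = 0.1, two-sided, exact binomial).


Step 1: Discard zero differences. Original n = 14; n_eff = number of nonzero differences = 14.
Nonzero differences (with sign): -1, +1, -3, -2, +2, +7, +1, -7, -5, +8, -5, -3, +9, -6
Step 2: Count signs: positive = 6, negative = 8.
Step 3: Under H0: P(positive) = 0.5, so the number of positives S ~ Bin(14, 0.5).
Step 4: Two-sided exact p-value = sum of Bin(14,0.5) probabilities at or below the observed probability = 0.790527.
Step 5: alpha = 0.1. fail to reject H0.

n_eff = 14, pos = 6, neg = 8, p = 0.790527, fail to reject H0.


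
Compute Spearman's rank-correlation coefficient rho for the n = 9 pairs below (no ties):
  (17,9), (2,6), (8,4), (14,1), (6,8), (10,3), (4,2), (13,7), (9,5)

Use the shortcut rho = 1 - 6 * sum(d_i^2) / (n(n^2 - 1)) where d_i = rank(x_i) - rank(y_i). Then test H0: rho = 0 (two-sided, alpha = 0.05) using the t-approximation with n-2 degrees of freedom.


Step 1: Rank x and y separately (midranks; no ties here).
rank(x): 17->9, 2->1, 8->4, 14->8, 6->3, 10->6, 4->2, 13->7, 9->5
rank(y): 9->9, 6->6, 4->4, 1->1, 8->8, 3->3, 2->2, 7->7, 5->5
Step 2: d_i = R_x(i) - R_y(i); compute d_i^2.
  (9-9)^2=0, (1-6)^2=25, (4-4)^2=0, (8-1)^2=49, (3-8)^2=25, (6-3)^2=9, (2-2)^2=0, (7-7)^2=0, (5-5)^2=0
sum(d^2) = 108.
Step 3: rho = 1 - 6*108 / (9*(9^2 - 1)) = 1 - 648/720 = 0.100000.
Step 4: Under H0, t = rho * sqrt((n-2)/(1-rho^2)) = 0.2659 ~ t(7).
Step 5: Two-sided p-value from the t-distribution with 7 df = 0.797972.
Step 6: alpha = 0.05. fail to reject H0.

rho = 0.1000, p = 0.797972, fail to reject H0 at alpha = 0.05.
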